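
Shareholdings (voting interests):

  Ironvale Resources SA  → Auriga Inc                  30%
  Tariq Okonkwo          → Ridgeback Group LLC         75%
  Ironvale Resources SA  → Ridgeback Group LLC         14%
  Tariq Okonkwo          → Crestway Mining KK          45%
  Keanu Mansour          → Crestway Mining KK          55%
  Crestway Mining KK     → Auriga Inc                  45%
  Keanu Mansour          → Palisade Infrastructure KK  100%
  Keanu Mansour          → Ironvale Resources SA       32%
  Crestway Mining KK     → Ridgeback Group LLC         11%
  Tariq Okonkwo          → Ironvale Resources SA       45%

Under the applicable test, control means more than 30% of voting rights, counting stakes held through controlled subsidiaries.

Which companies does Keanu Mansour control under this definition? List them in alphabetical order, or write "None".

Keanu holds 32% of Ironvale, so Keanu controls Ironvale.
Keanu holds 55% of Crestway, so Keanu controls Crestway.
Ironvale and Crestway together hold 30% + 45% = 75% of Auriga, so Keanu controls Auriga.
Keanu holds 100% of Palisade, so Keanu controls Palisade.
No other company's threshold is met.

Auriga Inc, Crestway Mining KK, Ironvale Resources SA, Palisade Infrastructure KK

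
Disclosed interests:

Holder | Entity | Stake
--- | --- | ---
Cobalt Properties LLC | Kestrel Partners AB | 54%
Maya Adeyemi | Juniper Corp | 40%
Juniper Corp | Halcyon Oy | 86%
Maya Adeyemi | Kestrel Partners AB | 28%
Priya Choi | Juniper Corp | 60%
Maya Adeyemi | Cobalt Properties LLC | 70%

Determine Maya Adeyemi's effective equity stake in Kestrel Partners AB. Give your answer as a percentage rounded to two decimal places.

Maya reaches Kestrel along 2 paths.
Via Cobalt: 70% × 54% = 37.8%.
Direct stake: 28% = 28%.
Total: 37.8% + 28% = 65.8%.
Rounded: 65.80%.

65.80%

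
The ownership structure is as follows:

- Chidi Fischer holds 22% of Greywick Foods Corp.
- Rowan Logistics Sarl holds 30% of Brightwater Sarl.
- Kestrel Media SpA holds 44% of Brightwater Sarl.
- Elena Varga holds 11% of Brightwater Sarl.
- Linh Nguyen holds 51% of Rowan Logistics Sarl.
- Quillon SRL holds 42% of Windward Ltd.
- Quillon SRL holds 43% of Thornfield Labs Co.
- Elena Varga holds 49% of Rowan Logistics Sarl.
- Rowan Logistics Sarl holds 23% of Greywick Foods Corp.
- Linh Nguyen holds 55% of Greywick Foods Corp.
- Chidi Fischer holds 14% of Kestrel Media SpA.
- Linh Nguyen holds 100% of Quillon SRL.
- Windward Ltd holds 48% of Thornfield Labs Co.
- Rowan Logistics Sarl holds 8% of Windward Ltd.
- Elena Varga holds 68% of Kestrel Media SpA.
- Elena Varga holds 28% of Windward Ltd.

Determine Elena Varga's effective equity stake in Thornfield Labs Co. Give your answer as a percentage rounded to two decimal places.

Elena reaches Thornfield along 2 paths.
Via Rowan → Windward: 49% × 8% × 48% = 1.8816%.
Via Windward: 28% × 48% = 13.44%.
Total: 1.8816% + 13.44% = 15.3216%.
Rounded: 15.32%.

15.32%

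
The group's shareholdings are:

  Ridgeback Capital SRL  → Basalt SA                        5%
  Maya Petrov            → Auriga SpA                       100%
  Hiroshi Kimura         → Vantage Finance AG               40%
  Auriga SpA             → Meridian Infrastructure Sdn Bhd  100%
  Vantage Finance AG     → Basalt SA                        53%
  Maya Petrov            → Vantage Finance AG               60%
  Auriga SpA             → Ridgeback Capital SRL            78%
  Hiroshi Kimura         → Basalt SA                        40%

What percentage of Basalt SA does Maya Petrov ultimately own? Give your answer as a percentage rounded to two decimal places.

Maya reaches Basalt along 2 paths.
Via Vantage: 60% × 53% = 31.8%.
Via Auriga → Ridgeback: 100% × 78% × 5% = 3.9%.
Total: 31.8% + 3.9% = 35.7%.
Rounded: 35.70%.

35.70%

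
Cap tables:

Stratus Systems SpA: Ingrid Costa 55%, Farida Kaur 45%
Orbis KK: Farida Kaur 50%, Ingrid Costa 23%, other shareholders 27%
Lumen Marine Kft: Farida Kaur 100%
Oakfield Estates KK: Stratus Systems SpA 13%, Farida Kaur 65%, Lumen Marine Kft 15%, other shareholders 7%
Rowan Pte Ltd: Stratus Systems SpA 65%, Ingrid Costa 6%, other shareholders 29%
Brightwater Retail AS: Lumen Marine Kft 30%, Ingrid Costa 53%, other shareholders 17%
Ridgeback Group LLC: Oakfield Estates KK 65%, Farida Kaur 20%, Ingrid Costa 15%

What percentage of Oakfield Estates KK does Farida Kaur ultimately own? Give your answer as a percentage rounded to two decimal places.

85.85%

Farida reaches Oakfield along 3 paths.
Via Stratus: 45% × 13% = 5.85%.
Direct stake: 65% = 65%.
Via Lumen: 100% × 15% = 15%.
Total: 5.85% + 65% + 15% = 85.85%.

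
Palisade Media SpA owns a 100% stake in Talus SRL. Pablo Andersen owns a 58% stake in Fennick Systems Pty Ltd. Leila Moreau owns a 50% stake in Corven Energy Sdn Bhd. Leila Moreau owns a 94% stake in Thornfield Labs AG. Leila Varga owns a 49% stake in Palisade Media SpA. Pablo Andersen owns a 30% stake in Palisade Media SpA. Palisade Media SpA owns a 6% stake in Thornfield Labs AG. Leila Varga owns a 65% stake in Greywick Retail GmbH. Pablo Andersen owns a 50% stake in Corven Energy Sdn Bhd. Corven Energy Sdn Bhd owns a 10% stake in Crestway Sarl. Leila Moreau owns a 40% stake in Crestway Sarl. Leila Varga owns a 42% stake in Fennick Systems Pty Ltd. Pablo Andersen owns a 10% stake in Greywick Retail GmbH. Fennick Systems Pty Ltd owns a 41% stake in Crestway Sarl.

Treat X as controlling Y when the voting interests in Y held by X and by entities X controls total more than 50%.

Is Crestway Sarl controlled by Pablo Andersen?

Pablo holds 58% of Fennick, so Pablo controls Fennick.
In Crestway, Pablo's side holds only 41%, not > 50%.
So Pablo does not control Crestway.

No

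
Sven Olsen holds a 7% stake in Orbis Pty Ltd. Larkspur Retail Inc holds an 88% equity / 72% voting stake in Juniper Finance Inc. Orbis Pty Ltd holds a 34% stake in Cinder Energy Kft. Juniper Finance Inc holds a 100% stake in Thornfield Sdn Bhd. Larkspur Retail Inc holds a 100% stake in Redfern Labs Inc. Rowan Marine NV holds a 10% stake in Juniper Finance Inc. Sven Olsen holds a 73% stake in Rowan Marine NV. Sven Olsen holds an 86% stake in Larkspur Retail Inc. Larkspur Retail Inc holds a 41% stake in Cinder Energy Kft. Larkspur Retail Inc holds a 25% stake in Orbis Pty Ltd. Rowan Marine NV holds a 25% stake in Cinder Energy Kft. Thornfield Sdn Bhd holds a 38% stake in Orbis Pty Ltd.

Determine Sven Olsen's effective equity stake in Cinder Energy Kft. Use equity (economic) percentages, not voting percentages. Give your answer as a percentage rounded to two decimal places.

Sven reaches Cinder along 6 paths.
Via Rowan: 73% × 25% = 18.25%.
Via Larkspur: 86% × 41% = 35.26%.
Via Larkspur → Juniper → Thornfield → Orbis: 86% × 88% × 100% × 38% × 34% = 9.777856%.
Via Rowan → Juniper → Thornfield → Orbis: 73% × 10% × 100% × 38% × 34% = 0.94316%.
Via Orbis: 7% × 34% = 2.38%.
Via Larkspur → Orbis: 86% × 25% × 34% = 7.31%.
Total: 18.25% + 35.26% + 9.777856% + 0.94316% + 2.38% + 7.31% = 73.921016%.
Rounded: 73.92%.

73.92%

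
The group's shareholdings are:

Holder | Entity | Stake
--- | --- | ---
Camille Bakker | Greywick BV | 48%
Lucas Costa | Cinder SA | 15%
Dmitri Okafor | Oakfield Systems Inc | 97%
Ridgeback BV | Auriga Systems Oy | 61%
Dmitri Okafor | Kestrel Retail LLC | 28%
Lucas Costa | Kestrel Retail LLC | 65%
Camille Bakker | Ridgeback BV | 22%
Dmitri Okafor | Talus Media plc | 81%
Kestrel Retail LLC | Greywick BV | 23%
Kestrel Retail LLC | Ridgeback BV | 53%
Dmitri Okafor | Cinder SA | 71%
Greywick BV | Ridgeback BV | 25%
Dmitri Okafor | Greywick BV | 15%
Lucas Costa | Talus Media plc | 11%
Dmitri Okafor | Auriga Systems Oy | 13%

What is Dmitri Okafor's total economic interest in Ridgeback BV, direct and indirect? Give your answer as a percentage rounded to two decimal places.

20.20%

Dmitri reaches Ridgeback along 3 paths.
Via Greywick: 15% × 25% = 3.75%.
Via Kestrel → Greywick: 28% × 23% × 25% = 1.61%.
Via Kestrel: 28% × 53% = 14.84%.
Total: 3.75% + 1.61% + 14.84% = 20.2%.
Rounded: 20.20%.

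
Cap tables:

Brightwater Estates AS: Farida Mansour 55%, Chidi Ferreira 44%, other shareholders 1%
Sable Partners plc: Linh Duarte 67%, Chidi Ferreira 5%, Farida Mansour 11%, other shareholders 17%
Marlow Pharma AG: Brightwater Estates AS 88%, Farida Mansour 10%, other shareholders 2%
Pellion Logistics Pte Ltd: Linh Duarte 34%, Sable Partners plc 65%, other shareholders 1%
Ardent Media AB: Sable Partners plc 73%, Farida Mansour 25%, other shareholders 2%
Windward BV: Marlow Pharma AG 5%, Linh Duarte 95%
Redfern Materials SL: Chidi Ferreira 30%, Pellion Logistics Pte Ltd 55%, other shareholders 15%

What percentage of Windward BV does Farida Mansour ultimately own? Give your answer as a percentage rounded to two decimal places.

2.92%

Farida reaches Windward along 2 paths.
Via Brightwater → Marlow: 55% × 88% × 5% = 2.42%.
Via Marlow: 10% × 5% = 0.5%.
Total: 2.42% + 0.5% = 2.92%.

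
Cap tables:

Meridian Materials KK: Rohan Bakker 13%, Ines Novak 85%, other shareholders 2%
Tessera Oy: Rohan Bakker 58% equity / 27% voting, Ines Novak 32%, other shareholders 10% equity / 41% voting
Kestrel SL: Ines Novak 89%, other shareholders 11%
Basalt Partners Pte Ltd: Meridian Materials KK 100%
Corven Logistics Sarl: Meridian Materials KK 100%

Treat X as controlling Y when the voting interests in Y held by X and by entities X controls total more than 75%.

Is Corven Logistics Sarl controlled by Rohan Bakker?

No

Rohan's largest direct stake is 27% in Tessera, which does not meet the threshold, so Rohan controls no company.
Neither Rohan nor any entity Rohan controls holds any voting interest in Corven.
So Rohan does not control Corven.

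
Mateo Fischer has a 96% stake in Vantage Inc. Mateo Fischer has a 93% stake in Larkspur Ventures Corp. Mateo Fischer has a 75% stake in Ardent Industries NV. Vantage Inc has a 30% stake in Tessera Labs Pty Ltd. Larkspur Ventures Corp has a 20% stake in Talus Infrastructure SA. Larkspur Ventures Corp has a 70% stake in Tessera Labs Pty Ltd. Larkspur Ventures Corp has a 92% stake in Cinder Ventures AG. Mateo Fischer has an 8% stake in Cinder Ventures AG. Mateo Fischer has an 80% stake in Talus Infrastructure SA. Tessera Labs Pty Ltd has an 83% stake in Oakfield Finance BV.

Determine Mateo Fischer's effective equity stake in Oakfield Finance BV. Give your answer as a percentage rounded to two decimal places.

Mateo reaches Oakfield along 2 paths.
Via Vantage → Tessera: 96% × 30% × 83% = 23.904%.
Via Larkspur → Tessera: 93% × 70% × 83% = 54.033%.
Total: 23.904% + 54.033% = 77.937%.
Rounded: 77.94%.

77.94%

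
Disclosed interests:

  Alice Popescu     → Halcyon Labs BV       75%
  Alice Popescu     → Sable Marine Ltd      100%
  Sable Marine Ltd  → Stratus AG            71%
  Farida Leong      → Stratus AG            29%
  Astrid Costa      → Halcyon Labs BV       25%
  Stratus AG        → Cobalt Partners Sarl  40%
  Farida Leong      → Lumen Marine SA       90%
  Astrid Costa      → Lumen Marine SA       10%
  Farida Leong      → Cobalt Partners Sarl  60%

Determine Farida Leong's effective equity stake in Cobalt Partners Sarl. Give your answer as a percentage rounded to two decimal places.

Farida reaches Cobalt along 2 paths.
Direct stake: 60% = 60%.
Via Stratus: 29% × 40% = 11.6%.
Total: 60% + 11.6% = 71.6%.
Rounded: 71.60%.

71.60%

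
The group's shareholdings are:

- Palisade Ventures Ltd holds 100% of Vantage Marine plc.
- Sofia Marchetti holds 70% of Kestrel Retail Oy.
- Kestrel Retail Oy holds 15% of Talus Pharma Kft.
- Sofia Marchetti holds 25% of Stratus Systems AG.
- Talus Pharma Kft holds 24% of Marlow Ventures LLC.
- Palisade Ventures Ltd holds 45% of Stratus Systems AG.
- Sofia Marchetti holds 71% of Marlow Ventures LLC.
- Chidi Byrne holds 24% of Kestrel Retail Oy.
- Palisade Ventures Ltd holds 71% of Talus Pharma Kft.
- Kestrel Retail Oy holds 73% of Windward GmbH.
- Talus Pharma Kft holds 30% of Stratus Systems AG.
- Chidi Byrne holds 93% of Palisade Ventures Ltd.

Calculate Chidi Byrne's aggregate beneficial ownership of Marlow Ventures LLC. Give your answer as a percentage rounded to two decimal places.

16.71%

Chidi reaches Marlow along 2 paths.
Via Kestrel → Talus: 24% × 15% × 24% = 0.864%.
Via Palisade → Talus: 93% × 71% × 24% = 15.8472%.
Total: 0.864% + 15.8472% = 16.7112%.
Rounded: 16.71%.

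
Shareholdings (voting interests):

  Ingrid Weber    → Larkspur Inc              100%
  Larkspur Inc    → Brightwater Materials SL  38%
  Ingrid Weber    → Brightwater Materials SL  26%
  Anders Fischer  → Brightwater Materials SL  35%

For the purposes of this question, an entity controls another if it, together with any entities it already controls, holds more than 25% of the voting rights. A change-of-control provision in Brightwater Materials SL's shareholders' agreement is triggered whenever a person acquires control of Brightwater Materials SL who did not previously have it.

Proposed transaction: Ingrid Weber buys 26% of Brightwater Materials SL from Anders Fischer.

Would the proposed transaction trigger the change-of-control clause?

The purchase adds only to Ingrid's holdings (Anders's stake shrinks), so Ingrid is the only person who could newly come to control Brightwater.
Ingrid holds 100% of Larkspur, so Ingrid controls Larkspur.
Larkspur and Ingrid together hold 38% + 26% = 64% of Brightwater, so Ingrid controls Brightwater.
So Ingrid already controls Brightwater before the transaction.
After the purchase, Ingrid's direct stake in Brightwater rises to 26% + 26% = 52%, and Anders's stake falls to 9%.
Ingrid controlled Brightwater already, so this is not a new person acquiring control; every other person's position is unchanged or reduced.
No new person acquires control, so the clause is not triggered.

No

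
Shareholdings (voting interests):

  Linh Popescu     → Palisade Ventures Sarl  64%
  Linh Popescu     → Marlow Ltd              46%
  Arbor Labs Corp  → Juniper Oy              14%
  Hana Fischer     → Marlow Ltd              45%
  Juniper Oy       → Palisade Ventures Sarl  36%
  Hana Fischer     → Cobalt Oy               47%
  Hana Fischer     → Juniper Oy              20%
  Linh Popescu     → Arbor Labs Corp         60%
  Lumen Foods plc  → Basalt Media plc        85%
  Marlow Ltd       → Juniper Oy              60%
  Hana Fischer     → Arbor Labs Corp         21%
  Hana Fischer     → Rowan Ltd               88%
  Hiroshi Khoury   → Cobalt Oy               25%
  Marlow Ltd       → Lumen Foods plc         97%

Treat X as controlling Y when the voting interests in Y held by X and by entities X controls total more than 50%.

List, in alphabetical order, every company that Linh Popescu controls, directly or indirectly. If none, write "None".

Arbor Labs Corp, Palisade Ventures Sarl

Linh holds 60% of Arbor, so Linh controls Arbor.
Linh holds 64% of Palisade, so Linh controls Palisade.
No other company's threshold is met.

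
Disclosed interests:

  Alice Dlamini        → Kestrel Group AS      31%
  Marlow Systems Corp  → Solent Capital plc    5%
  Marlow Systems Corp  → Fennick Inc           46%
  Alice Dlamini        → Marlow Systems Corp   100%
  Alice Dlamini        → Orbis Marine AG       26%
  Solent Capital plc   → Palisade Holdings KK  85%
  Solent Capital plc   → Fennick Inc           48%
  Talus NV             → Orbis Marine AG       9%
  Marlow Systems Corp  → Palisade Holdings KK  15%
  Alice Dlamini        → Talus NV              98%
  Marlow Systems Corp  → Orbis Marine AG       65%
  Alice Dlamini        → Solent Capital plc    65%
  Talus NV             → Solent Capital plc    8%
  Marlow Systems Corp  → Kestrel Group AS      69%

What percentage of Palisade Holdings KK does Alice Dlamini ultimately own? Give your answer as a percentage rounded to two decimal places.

Alice reaches Palisade along 4 paths.
Via Marlow: 100% × 15% = 15%.
Via Marlow → Solent: 100% × 5% × 85% = 4.25%.
Via Talus → Solent: 98% × 8% × 85% = 6.664%.
Via Solent: 65% × 85% = 55.25%.
Total: 15% + 4.25% + 6.664% + 55.25% = 81.164%.
Rounded: 81.16%.

81.16%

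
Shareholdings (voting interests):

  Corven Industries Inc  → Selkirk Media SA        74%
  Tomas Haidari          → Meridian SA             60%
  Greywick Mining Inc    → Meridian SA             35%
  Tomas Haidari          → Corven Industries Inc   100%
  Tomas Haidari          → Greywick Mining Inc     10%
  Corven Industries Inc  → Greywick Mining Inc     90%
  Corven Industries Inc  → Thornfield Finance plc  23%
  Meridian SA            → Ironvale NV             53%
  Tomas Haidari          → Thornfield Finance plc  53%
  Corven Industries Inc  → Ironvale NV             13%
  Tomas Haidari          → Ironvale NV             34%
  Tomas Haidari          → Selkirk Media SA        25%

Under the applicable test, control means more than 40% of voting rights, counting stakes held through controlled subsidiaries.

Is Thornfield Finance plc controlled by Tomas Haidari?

Yes

Tomas holds 100% of Corven, so Tomas controls Corven.
Corven and Tomas together hold 23% + 53% = 76% of Thornfield, so Tomas controls Thornfield.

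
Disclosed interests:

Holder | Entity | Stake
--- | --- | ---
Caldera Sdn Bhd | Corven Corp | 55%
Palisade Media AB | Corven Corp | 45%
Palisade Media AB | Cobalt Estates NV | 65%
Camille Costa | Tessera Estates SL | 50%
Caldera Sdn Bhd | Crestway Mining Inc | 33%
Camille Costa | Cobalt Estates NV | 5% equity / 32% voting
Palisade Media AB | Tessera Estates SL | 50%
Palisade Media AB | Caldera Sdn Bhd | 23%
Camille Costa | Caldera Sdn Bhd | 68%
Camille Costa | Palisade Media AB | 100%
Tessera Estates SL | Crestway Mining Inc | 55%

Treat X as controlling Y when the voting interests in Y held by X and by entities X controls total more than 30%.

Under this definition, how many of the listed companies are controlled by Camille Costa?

Camille holds 100% of Palisade, so Camille controls Palisade.
Palisade and Camille together hold 23% + 68% = 91% of Caldera, so Camille controls Caldera.
Palisade and Camille together hold 65% + 32% = 97% of Cobalt, so Camille controls Cobalt.
Palisade and Camille together hold 50% + 50% = 100% of Tessera, so Camille controls Tessera.
Caldera and Palisade together hold 55% + 45% = 100% of Corven, so Camille controls Corven.
Tessera and Caldera together hold 55% + 33% = 88% of Crestway, so Camille controls Crestway.
Camille controls 6 companies.

6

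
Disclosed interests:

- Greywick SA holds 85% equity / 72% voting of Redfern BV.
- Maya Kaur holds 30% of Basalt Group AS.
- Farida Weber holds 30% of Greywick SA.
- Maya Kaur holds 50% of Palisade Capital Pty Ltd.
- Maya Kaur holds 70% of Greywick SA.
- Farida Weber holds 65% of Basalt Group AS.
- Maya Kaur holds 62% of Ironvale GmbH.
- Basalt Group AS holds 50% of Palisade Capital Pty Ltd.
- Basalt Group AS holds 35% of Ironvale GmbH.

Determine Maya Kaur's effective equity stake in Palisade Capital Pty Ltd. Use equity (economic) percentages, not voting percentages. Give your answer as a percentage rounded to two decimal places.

Maya reaches Palisade along 2 paths.
Direct stake: 50% = 50%.
Via Basalt: 30% × 50% = 15%.
Total: 50% + 15% = 65%.
Rounded: 65.00%.

65.00%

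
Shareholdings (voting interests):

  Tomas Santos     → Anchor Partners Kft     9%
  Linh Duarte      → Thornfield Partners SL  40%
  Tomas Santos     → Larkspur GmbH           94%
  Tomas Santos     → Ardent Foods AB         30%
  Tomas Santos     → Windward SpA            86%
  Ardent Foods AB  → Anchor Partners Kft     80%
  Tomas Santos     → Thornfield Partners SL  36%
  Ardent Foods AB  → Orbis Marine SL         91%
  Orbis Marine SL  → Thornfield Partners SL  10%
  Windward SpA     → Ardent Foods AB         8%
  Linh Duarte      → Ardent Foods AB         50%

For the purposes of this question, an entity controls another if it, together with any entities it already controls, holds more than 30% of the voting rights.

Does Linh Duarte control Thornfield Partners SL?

Linh holds 50% of Ardent, so Linh controls Ardent.
Ardent holds 91% of Orbis, so Linh controls Orbis.
Linh and Orbis together hold 40% + 10% = 50% of Thornfield, so Linh controls Thornfield.

Yes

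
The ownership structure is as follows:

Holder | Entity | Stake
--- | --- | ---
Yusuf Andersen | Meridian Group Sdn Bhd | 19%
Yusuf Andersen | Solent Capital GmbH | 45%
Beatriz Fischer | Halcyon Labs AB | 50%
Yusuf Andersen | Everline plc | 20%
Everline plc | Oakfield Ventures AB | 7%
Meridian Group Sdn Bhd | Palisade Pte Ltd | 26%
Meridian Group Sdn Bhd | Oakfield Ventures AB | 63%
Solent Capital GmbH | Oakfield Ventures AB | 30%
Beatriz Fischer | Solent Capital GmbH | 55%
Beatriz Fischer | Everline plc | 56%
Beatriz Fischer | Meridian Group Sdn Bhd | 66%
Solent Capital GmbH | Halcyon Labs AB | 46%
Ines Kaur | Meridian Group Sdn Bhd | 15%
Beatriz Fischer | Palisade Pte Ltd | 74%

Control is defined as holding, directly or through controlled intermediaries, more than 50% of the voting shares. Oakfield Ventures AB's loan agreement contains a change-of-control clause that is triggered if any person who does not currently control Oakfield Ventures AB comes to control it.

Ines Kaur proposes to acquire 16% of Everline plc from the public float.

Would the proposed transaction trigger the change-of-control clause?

No

The purchase changes only Ines's holdings, so Ines is the only person who could newly come to control Oakfield.
Ines's largest direct stake is 15% in Meridian, which does not meet the threshold, so Ines controls no company.
Neither Ines nor any entity Ines controls holds any voting interest in Oakfield.
So before the transaction, Ines does not control Oakfield.
After the purchase, Ines holds 16% of Everline directly.
Ines's side now holds 16% of Everline, not > 50%, so Ines still does not control Everline.
After the transaction, neither Ines nor any entity Ines controls holds a voting interest in Oakfield, so Ines still does not control it.
No new person acquires control, so the clause is not triggered.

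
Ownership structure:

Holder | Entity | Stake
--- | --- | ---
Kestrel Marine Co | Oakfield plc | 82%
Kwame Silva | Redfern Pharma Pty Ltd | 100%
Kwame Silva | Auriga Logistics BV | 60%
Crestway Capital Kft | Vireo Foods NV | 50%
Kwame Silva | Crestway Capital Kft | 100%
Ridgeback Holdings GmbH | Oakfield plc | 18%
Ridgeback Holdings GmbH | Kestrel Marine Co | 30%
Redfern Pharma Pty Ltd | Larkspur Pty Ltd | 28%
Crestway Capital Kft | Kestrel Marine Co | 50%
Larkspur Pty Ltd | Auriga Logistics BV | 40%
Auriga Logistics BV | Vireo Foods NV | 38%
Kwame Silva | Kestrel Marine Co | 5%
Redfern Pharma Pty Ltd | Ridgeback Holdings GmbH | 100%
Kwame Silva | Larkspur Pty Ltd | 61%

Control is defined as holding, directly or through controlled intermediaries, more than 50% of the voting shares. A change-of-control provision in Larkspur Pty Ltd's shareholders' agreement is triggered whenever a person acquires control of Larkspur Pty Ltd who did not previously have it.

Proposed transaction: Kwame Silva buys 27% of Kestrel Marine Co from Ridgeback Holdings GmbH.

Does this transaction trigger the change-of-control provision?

The purchase adds only to Kwame's holdings (Ridgeback's stake shrinks), so Kwame is the only person who could newly come to control Larkspur.
Kwame holds 100% of Redfern, so Kwame controls Redfern.
Redfern and Kwame together hold 28% + 61% = 89% of Larkspur, so Kwame controls Larkspur.
So Kwame already controls Larkspur before the transaction.
After the purchase, Kwame's direct stake in Kestrel rises to 5% + 27% = 32%, and Ridgeback's stake falls to 3%.
Kwame controlled Larkspur already, so this is not a new person acquiring control; every other person's position is unchanged or reduced.
No new person acquires control, so the clause is not triggered.

No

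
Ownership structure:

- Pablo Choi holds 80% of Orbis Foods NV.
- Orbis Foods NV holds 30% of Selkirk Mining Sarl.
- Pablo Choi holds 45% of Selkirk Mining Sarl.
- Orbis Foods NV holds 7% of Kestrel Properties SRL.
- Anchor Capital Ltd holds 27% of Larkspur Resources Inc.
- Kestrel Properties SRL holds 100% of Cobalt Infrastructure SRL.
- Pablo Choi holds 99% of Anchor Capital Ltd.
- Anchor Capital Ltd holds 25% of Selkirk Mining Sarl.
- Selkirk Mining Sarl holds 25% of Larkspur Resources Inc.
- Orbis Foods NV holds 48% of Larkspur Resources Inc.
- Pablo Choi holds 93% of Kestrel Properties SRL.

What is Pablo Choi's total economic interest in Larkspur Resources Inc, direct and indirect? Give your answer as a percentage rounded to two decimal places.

Pablo reaches Larkspur along 5 paths.
Via Orbis: 80% × 48% = 38.4%.
Via Selkirk: 45% × 25% = 11.25%.
Via Orbis → Selkirk: 80% × 30% × 25% = 6%.
Via Anchor → Selkirk: 99% × 25% × 25% = 6.1875%.
Via Anchor: 99% × 27% = 26.73%.
Total: 38.4% + 11.25% + 6% + 6.1875% + 26.73% = 88.5675%.
Rounded: 88.57%.

88.57%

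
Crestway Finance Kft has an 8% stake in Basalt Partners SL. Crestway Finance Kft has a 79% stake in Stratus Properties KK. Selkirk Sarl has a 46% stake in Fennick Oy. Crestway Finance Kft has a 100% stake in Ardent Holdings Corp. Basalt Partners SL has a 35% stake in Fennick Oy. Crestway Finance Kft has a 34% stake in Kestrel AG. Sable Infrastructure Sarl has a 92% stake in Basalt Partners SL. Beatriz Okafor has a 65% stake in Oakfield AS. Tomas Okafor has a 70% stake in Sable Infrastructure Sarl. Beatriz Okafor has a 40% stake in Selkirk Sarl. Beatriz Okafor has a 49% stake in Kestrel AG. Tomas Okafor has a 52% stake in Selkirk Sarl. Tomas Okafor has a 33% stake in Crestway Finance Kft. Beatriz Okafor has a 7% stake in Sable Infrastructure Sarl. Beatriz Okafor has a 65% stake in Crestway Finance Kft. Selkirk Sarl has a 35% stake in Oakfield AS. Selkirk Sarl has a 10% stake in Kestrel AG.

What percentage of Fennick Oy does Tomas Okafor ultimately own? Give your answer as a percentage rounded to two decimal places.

Tomas reaches Fennick along 3 paths.
Via Crestway → Basalt: 33% × 8% × 35% = 0.924%.
Via Sable → Basalt: 70% × 92% × 35% = 22.54%.
Via Selkirk: 52% × 46% = 23.92%.
Total: 0.924% + 22.54% + 23.92% = 47.384%.
Rounded: 47.38%.

47.38%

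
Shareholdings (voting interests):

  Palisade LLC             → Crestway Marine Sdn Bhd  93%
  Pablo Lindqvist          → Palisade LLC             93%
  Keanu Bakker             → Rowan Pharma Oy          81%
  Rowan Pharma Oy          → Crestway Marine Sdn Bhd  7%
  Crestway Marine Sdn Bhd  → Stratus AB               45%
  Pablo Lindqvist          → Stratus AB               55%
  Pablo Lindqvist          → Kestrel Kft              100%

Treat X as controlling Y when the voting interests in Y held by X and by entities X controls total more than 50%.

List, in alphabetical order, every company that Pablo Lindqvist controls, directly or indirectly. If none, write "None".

Crestway Marine Sdn Bhd, Kestrel Kft, Palisade LLC, Stratus AB

Pablo holds 93% of Palisade, so Pablo controls Palisade.
Pablo holds 100% of Kestrel, so Pablo controls Kestrel.
Palisade holds 93% of Crestway, so Pablo controls Crestway.
Crestway and Pablo together hold 45% + 55% = 100% of Stratus, so Pablo controls Stratus.
No other company's threshold is met.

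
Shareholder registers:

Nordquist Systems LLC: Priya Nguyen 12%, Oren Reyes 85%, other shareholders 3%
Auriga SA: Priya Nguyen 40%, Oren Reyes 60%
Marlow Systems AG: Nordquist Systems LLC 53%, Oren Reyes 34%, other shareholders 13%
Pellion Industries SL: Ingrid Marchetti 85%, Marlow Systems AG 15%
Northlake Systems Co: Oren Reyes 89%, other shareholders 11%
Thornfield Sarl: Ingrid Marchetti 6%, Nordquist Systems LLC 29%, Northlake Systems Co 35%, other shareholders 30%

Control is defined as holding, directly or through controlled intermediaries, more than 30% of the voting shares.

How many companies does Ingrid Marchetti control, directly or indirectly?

Ingrid holds 85% of Pellion, so Ingrid controls Pellion.
No other company's threshold is met.
Ingrid controls 1 company.

1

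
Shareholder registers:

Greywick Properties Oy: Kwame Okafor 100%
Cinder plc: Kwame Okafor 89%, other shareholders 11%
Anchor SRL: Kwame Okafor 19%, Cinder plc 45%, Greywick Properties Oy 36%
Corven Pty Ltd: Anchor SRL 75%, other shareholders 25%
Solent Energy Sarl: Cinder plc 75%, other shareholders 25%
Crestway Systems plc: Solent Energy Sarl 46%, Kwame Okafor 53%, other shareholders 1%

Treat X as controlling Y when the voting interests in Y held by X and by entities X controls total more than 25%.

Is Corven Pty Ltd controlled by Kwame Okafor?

Yes

Kwame holds 89% of Cinder, so Kwame controls Cinder.
Kwame holds 100% of Greywick, so Kwame controls Greywick.
Kwame and Cinder and Greywick together hold 19% + 45% + 36% = 100% of Anchor, so Kwame controls Anchor.
Anchor holds 75% of Corven, so Kwame controls Corven.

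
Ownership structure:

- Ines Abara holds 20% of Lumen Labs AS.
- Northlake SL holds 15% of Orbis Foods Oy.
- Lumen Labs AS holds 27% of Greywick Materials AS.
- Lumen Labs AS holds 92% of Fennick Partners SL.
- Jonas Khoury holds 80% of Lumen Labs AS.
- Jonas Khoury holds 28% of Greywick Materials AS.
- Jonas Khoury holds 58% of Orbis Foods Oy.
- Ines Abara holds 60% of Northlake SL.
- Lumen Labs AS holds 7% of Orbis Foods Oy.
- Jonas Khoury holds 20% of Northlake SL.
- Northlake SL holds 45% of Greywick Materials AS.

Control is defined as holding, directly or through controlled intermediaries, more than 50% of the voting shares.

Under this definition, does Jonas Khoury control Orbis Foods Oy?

Jonas holds 80% of Lumen, so Jonas controls Lumen.
Jonas and Lumen together hold 58% + 7% = 65% of Orbis, so Jonas controls Orbis.

Yes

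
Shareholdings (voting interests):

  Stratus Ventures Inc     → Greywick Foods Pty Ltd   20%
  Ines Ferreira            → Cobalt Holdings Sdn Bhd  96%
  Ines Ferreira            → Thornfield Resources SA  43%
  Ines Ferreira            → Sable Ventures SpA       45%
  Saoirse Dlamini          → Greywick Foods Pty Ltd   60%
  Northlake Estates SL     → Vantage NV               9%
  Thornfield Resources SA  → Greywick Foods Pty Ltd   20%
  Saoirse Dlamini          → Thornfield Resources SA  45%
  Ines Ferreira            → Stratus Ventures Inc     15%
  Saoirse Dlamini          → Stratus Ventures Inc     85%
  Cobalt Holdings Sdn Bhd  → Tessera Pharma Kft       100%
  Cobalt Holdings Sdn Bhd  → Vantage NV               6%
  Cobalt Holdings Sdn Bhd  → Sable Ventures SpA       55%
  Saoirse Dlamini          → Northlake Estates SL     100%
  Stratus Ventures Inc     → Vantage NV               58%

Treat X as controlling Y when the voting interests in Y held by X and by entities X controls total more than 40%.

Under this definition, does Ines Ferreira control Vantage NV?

No

Ines holds 96% of Cobalt, so Ines controls Cobalt.
Ines holds 43% of Thornfield, so Ines controls Thornfield.
Cobalt and Ines together hold 55% + 45% = 100% of Sable, so Ines controls Sable.
Cobalt holds 100% of Tessera, so Ines controls Tessera.
In Vantage, Ines's side holds only 6%, not > 40%.
So Ines does not control Vantage.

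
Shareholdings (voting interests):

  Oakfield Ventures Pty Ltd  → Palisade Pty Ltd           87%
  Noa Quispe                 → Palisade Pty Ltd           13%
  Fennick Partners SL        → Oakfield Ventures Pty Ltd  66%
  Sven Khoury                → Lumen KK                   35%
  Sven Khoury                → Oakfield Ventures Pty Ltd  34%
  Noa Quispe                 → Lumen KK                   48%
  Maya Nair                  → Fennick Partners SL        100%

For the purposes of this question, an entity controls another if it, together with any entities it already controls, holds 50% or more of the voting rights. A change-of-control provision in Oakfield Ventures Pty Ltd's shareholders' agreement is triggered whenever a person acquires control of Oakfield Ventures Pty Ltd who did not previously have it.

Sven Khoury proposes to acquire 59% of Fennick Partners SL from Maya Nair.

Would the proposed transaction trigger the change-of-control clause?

Yes

The purchase adds only to Sven's holdings (Maya's stake shrinks), so Sven is the only person who could newly come to control Oakfield.
Sven's largest direct stake is 35% in Lumen, which does not meet the threshold, so Sven controls no company.
In Oakfield, Sven's side holds only 34%, not ≥ 50%.
So before the transaction, Sven does not control Oakfield.
After the purchase, Sven holds 59% of Fennick directly, and Maya's stake falls to 41%.
Sven holds 59% of Fennick, so Sven controls Fennick.
Fennick and Sven together hold 66% + 34% = 100% of Oakfield, so Sven controls Oakfield.
Sven did not control Oakfield before and does after, so the clause is triggered.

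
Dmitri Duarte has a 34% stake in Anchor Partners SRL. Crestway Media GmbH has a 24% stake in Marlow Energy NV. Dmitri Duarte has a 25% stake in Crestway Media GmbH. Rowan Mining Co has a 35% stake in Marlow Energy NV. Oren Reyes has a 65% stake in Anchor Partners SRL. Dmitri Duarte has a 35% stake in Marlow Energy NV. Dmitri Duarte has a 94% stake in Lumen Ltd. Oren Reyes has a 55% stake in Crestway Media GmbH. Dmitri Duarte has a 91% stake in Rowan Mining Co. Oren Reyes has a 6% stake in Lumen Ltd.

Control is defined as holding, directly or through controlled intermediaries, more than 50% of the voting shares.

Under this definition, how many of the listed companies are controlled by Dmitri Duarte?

3

Dmitri holds 91% of Rowan, so Dmitri controls Rowan.
Dmitri holds 94% of Lumen, so Dmitri controls Lumen.
Dmitri and Rowan together hold 35% + 35% = 70% of Marlow, so Dmitri controls Marlow.
No other company's threshold is met.
Dmitri controls 3 companies.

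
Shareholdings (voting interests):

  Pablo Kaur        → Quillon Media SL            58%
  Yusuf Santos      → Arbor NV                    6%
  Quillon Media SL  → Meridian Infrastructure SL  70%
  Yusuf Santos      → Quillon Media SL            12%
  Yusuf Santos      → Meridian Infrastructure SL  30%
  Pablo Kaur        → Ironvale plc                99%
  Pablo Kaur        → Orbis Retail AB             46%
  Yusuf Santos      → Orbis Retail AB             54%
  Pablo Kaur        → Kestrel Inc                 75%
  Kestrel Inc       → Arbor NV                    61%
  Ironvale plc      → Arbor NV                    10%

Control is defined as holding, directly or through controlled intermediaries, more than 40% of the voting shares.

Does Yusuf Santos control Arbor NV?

Yusuf holds 54% of Orbis, so Yusuf controls Orbis.
In Arbor, Yusuf's side holds only 6%, not > 40%.
So Yusuf does not control Arbor.

No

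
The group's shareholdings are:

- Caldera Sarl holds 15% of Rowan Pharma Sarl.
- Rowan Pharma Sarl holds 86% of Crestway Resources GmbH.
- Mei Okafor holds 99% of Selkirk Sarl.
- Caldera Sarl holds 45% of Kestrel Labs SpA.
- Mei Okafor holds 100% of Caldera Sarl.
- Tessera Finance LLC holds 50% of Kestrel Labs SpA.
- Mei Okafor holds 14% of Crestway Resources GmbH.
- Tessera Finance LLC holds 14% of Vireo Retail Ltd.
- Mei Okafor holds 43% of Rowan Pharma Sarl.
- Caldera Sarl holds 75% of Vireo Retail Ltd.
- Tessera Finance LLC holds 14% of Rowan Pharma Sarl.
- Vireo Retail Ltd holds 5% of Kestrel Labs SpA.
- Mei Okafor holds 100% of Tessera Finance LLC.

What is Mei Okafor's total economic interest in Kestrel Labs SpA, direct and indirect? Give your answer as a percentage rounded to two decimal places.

99.45%

Mei reaches Kestrel along 4 paths.
Via Tessera: 100% × 50% = 50%.
Via Caldera: 100% × 45% = 45%.
Via Tessera → Vireo: 100% × 14% × 5% = 0.7%.
Via Caldera → Vireo: 100% × 75% × 5% = 3.75%.
Total: 50% + 45% + 0.7% + 3.75% = 99.45%.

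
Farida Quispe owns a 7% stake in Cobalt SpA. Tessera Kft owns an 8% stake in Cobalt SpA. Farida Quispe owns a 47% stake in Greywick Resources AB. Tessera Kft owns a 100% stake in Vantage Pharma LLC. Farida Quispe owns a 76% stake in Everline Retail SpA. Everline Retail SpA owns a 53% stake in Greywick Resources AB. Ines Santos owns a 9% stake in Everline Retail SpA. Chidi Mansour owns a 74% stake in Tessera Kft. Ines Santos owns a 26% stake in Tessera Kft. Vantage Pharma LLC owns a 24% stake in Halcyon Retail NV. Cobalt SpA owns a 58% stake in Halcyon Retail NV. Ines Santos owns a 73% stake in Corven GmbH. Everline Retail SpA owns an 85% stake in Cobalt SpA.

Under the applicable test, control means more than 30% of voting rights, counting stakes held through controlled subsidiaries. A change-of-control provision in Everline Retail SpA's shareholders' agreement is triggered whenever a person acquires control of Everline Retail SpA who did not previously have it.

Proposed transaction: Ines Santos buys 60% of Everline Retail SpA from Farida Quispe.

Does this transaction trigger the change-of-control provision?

Yes

The purchase adds only to Ines's holdings (Farida's stake shrinks), so Ines is the only person who could newly come to control Everline.
Ines holds 73% of Corven, so Ines controls Corven.
In Everline, Ines's side holds only 9%, not > 30%.
So before the transaction, Ines does not control Everline.
After the purchase, Ines's direct stake in Everline rises to 9% + 60% = 69%, and Farida's stake falls to 16%.
Ines holds 69% of Everline, so Ines controls Everline.
Ines did not control Everline before and does after, so the clause is triggered.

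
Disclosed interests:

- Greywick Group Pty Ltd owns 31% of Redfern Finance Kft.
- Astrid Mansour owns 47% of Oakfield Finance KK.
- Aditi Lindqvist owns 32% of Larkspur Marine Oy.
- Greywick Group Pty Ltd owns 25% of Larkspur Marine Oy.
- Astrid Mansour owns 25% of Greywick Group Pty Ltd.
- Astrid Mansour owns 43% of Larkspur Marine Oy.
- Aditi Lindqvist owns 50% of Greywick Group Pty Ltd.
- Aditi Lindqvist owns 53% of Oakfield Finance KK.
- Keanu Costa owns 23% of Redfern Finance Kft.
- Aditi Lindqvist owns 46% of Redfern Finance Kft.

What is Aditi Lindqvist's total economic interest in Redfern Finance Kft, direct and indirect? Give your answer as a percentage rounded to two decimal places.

Aditi reaches Redfern along 2 paths.
Direct stake: 46% = 46%.
Via Greywick: 50% × 31% = 15.5%.
Total: 46% + 15.5% = 61.5%.
Rounded: 61.50%.

61.50%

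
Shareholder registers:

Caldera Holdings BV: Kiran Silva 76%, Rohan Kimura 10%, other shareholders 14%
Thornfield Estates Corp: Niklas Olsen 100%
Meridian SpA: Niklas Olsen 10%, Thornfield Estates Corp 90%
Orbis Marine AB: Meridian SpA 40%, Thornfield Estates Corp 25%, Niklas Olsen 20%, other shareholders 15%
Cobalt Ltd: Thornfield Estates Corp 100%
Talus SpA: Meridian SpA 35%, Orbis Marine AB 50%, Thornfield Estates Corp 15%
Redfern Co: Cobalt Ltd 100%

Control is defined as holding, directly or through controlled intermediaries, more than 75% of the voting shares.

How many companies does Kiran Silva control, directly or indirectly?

1

Kiran holds 76% of Caldera, so Kiran controls Caldera.
No other company's threshold is met.
Kiran controls 1 company.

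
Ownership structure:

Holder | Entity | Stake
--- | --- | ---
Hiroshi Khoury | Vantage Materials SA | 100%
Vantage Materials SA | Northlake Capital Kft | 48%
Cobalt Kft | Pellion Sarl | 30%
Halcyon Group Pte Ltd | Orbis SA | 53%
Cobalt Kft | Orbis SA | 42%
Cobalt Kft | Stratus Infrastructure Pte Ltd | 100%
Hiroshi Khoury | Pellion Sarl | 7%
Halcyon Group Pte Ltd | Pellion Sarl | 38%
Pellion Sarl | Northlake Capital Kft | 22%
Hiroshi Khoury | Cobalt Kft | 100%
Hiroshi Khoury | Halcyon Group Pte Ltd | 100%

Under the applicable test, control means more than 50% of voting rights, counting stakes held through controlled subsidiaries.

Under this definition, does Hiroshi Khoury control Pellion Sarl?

Hiroshi holds 100% of Halcyon, so Hiroshi controls Halcyon.
Hiroshi holds 100% of Cobalt, so Hiroshi controls Cobalt.
Hiroshi and Cobalt and Halcyon together hold 7% + 30% + 38% = 75% of Pellion, so Hiroshi controls Pellion.

Yes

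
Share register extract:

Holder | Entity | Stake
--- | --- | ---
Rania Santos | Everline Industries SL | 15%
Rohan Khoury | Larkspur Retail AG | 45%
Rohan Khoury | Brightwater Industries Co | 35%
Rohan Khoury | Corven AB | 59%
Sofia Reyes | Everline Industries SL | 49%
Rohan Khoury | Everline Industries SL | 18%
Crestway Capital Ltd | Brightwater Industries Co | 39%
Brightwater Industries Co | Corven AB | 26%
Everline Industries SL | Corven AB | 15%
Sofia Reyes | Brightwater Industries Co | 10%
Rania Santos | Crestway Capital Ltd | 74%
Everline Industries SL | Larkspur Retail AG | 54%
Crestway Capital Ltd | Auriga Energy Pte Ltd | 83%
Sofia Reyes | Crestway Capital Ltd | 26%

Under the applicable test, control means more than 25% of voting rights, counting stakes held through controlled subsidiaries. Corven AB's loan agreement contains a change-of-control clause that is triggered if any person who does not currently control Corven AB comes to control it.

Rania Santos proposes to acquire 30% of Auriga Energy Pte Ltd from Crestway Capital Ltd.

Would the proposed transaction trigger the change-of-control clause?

No

The purchase adds only to Rania's holdings (Crestway's stake shrinks), so Rania is the only person who could newly come to control Corven.
Rania holds 74% of Crestway, so Rania controls Crestway.
Crestway holds 39% of Brightwater, so Rania controls Brightwater.
Brightwater holds 26% of Corven, so Rania controls Corven.
So Rania already controls Corven before the transaction.
After the purchase, Rania holds 30% of Auriga directly, and Crestway's stake falls to 53%.
Rania controlled Corven already, so this is not a new person acquiring control; every other person's position is unchanged or reduced.
No new person acquires control, so the clause is not triggered.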